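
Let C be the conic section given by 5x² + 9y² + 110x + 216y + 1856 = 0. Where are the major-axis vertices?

Collect terms: 5(x² + 22x) + 9(y² + 24y) = -1856
Completing the square gives 5(x + 11)² + 9(y + 12)² = -1856 + 605 + 1296 = 45.
Divide by 45: (x + 11)²/9 + (y + 12)²/5 = 1
Ellipse, center (-11, -12), major axis horizontal; a² = 9, b² = 5.
a = 3. Vertices at (h ± a, k).

(-14, -12) and (-8, -12)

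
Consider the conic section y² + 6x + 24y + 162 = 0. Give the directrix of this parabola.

x = -3/2

Only y is squared. Complete the square in y: (y + 12)² = -6(x + 3).
Vertex (-3, -12); 4p = -6 so p = -3/2. Opens left.
Directrix is the vertical line x = h − p = -3 − (-3/2) = -3/2.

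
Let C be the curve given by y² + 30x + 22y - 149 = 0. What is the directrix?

x = 33/2

Only y is squared. Complete the square in y: (y + 11)² = -30(x - 9).
Vertex (9, -11); 4p = -30 so p = -15/2. Opens left.
Directrix is the vertical line x = h − p = 9 − (-15/2) = 33/2.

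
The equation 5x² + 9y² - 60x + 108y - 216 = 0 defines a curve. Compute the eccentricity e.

Group: 5(x² - 12x) + 9(y² + 12y) = 216
Completing the square gives 5(x - 6)² + 9(y + 6)² = 216 + 180 + 324 = 720.
Divide through by 720 to get (x - 6)²/144 + (y + 6)²/80 = 1.
Ellipse, center (6, -6), major axis horizontal; a² = 144, b² = 80.
c² = a² - b² = 64, so c = 8.
e = c/a = 8/12 = 2/3.

e = 2/3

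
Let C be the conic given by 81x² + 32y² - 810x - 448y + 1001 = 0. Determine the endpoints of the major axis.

Group the x- and y-terms: 81(x² - 10x) + 32(y² - 14y) = -1001
Complete the square in x and y: 81(x - 5)² + 32(y - 7)² = -1001 + 2025 + 1568 = 2592
Divide by 2592: (x - 5)²/32 + (y - 7)²/81 = 1
Ellipse, center (5, 7), major axis vertical; a² = 81, b² = 32.
a = 9. Vertices at (h, k ± a).

(5, -2) and (5, 16)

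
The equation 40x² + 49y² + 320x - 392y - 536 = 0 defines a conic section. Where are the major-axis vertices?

Group the x- and y-terms: 40(x² + 8x) + 49(y² - 8y) = 536
Complete the square in x and y: 40(x + 4)² + 49(y - 4)² = 536 + 640 + 784 = 1960
Divide by 1960: (x + 4)²/49 + (y - 4)²/40 = 1
Ellipse, center (-4, 4), major axis horizontal; a² = 49, b² = 40.
a = 7. Vertices at (h ± a, k).

(-11, 4) and (3, 4)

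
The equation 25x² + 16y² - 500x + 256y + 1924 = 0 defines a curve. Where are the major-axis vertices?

Rearranging, 25(x² - 20x) + 16(y² + 16y) = -1924.
Complete the square: 25(x - 10)² + 16(y + 8)² = -1924 + 2500 + 1024 = 1600
Dividing both sides by 1600: (x - 10)²/64 + (y + 8)²/100 = 1
Ellipse, center (10, -8), major axis vertical; a² = 100, b² = 64.
a = 10. Vertices at (h, k ± a).

(10, -18) and (10, 2)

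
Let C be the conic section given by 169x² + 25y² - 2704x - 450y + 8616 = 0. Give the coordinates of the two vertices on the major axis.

Collect terms: 169(x² - 16x) + 25(y² - 18y) = -8616
Completing the square gives 169(x - 8)² + 25(y - 9)² = -8616 + 10816 + 2025 = 4225.
Divide through by 4225 to get (x - 8)²/25 + (y - 9)²/169 = 1.
Ellipse, center (8, 9), major axis vertical; a² = 169, b² = 25.
a = 13. Vertices at (h, k ± a).

(8, -4) and (8, 22)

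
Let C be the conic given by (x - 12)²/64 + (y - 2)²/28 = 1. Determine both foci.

Center (12, 2). The larger denominator 64 sits under the x-term, so the major axis is horizontal; a² = 64, b² = 28.
c² = a² - b² = 64 - 28 = 36, so c = 6.
Foci lie on the horizontal axis through the center: (h ± c, k).

(6, 2) and (18, 2)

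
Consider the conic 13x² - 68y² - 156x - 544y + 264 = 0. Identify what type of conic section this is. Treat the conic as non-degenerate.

hyperbola

No xy term. Coefficients of x² and y² are A = 13, C = -68.
A and C have opposite signs ⇒ hyperbola.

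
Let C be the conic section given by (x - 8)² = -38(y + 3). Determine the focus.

Vertex (8, -3); 4p = -38 so p = -19/2. Opens down.
Focus is p units from the vertex along the axis: (h, k + p).

(8, -25/2)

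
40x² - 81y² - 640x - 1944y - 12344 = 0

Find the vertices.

Group the x- and y-terms: 40(x² - 16x) -81(y² + 24y) = 12344
Complete the square in x and y: 40(x - 8)² -81(y + 12)² = 12344 + 2560 - 11664 = 3240
Dividing both sides by 3240: (x - 8)²/81 - (y + 12)²/40 = 1
Hyperbola, center (8, -12), transverse axis horizontal; a² = 81, b² = 40.
a = 9. Vertices at (h ± a, k).

(-1, -12) and (17, -12)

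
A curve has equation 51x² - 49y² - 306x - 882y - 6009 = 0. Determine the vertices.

Collect terms: 51(x² - 6x) -49(y² + 18y) = 6009
Complete the square: 51(x - 3)² -49(y + 9)² = 6009 + 459 - 3969 = 2499
Divide by 2499: (x - 3)²/49 - (y + 9)²/51 = 1
Hyperbola, center (3, -9), transverse axis horizontal; a² = 49, b² = 51.
a = 7. Vertices at (h ± a, k).

(-4, -9) and (10, -9)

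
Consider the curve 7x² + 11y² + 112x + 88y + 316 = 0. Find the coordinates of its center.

Collect terms: 7(x² + 16x) + 11(y² + 8y) = -316
Completing the square gives 7(x + 8)² + 11(y + 4)² = -316 + 448 + 176 = 308.
Dividing both sides by 308: (x + 8)²/44 + (y + 4)²/28 = 1
Ellipse with center (-8, -4).

(-8, -4)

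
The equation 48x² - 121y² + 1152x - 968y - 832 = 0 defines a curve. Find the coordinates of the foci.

(-25, -4) and (1, -4)

Collect terms: 48(x² + 24x) -121(y² + 8y) = 832
Completing the square gives 48(x + 12)² -121(y + 4)² = 832 + 6912 - 1936 = 5808.
Divide by 5808: (x + 12)²/121 - (y + 4)²/48 = 1
Hyperbola, center (-12, -4), transverse axis horizontal; a² = 121, b² = 48.
c² = a² + b² = 121 + 48 = 169, so c = 13.
Foci lie on the horizontal axis through the center: (h ± c, k).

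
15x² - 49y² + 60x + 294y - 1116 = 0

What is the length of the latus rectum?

Group: 15(x² + 4x) -49(y² - 6y) = 1116
Completing the square gives 15(x + 2)² -49(y - 3)² = 1116 + 60 - 441 = 735.
Divide by 735: (x + 2)²/49 - (y - 3)²/15 = 1
Hyperbola, center (-2, 3), transverse axis horizontal; a² = 49, b² = 15.
Latus rectum length = 2b²/a = 2·15/7 = 30/7.

30/7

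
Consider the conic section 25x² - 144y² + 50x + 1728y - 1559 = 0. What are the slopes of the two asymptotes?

5/12 and -5/12

Rearranging, 25(x² + 2x) -144(y² - 12y) = 1559.
Complete the square in x and y: 25(x + 1)² -144(y - 6)² = 1559 + 25 - 5184 = -3600
Divide through by -3600 to get (y - 6)²/25 - (x + 1)²/144 = 1.
Hyperbola, center (-1, 6), transverse axis vertical; a² = 25, b² = 144.
For a vertical hyperbola the asymptotes have slope ±a/b.
Here that is ±5/12.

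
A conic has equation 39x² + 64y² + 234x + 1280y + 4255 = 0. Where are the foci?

(-8, -10) and (2, -10)

Group the x- and y-terms: 39(x² + 6x) + 64(y² + 20y) = -4255
Complete the square in x and y: 39(x + 3)² + 64(y + 10)² = -4255 + 351 + 6400 = 2496
Dividing both sides by 2496: (x + 3)²/64 + (y + 10)²/39 = 1
Ellipse, center (-3, -10), major axis horizontal; a² = 64, b² = 39.
c² = a² - b² = 64 - 39 = 25, so c = 5.
Foci lie on the horizontal axis through the center: (h ± c, k).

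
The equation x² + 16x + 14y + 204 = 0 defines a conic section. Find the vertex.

Only x is squared. Complete the square in x: (x + 8)² = -14(y + 10).
Vertex (-8, -10); 4p = -14 so p = -7/2. Opens down.

(-8, -10)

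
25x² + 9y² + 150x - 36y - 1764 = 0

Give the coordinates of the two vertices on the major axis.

(-3, -13) and (-3, 17)

Rearranging, 25(x² + 6x) + 9(y² - 4y) = 1764.
Completing the square gives 25(x + 3)² + 9(y - 2)² = 1764 + 225 + 36 = 2025.
Dividing both sides by 2025: (x + 3)²/81 + (y - 2)²/225 = 1
Ellipse, center (-3, 2), major axis vertical; a² = 225, b² = 81.
a = 15. Vertices at (h, k ± a).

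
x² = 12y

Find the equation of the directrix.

Vertex (0, 0); 4p = 12 so p = 3. Opens up.
Directrix is the horizontal line y = k − p = 0 − (3) = -3.

y = -3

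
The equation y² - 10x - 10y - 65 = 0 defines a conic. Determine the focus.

Only y is squared. Complete the square in y: (y - 5)² = 10(x + 9).
Vertex (-9, 5); 4p = 10 so p = 5/2. Opens right.
Focus is p units from the vertex along the axis: (h + p, k).

(-13/2, 5)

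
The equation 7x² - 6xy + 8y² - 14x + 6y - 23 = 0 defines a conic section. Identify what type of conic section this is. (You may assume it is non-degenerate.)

A = 7, B = -6, C = 8.
Discriminant B² − 4AC = (-6)² − 4·7·8 = -188.
B² − 4AC < 0 ⇒ ellipse.

ellipse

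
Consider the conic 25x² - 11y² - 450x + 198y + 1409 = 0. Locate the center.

(9, 9)

Collect terms: 25(x² - 18x) -11(y² - 18y) = -1409
Complete the square in x and y: 25(x - 9)² -11(y - 9)² = -1409 + 2025 - 891 = -275
Divide by -275: (y - 9)²/25 - (x - 9)²/11 = 1
Hyperbola with center (9, 9).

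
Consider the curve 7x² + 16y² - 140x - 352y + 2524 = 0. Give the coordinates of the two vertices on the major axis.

(6, 11) and (14, 11)

Group the x- and y-terms: 7(x² - 20x) + 16(y² - 22y) = -2524
Completing the square gives 7(x - 10)² + 16(y - 11)² = -2524 + 700 + 1936 = 112.
Divide by 112: (x - 10)²/16 + (y - 11)²/7 = 1
Ellipse, center (10, 11), major axis horizontal; a² = 16, b² = 7.
a = 4. Vertices at (h ± a, k).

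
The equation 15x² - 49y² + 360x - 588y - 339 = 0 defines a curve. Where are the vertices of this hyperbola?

(-19, -6) and (-5, -6)

Group: 15(x² + 24x) -49(y² + 12y) = 339
Complete the square: 15(x + 12)² -49(y + 6)² = 339 + 2160 - 1764 = 735
Dividing both sides by 735: (x + 12)²/49 - (y + 6)²/15 = 1
Hyperbola, center (-12, -6), transverse axis horizontal; a² = 49, b² = 15.
a = 7. Vertices at (h ± a, k).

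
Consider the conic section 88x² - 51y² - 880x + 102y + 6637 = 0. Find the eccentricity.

Group the x- and y-terms: 88(x² - 10x) -51(y² - 2y) = -6637
Complete the square in x and y: 88(x - 5)² -51(y - 1)² = -6637 + 2200 - 51 = -4488
Divide by -4488: (y - 1)²/88 - (x - 5)²/51 = 1
Hyperbola, center (5, 1), transverse axis vertical; a² = 88, b² = 51.
c² = a² + b² = 139, so c = √139.
e = c/a = √139/2√22 = √3058/44.

e = √3058/44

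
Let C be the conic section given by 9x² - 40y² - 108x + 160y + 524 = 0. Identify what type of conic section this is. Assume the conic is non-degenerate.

hyperbola

No xy term. Coefficients of x² and y² are A = 9, C = -40.
A and C have opposite signs ⇒ hyperbola.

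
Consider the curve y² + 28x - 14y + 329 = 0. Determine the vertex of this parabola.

(-10, 7)

Only y is squared. Complete the square in y: (y - 7)² = -28(x + 10).
Vertex (-10, 7); 4p = -28 so p = -7. Opens left.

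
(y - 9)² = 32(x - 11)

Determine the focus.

(19, 9)

Vertex (11, 9); 4p = 32 so p = 8. Opens right.
Focus is p units from the vertex along the axis: (h + p, k).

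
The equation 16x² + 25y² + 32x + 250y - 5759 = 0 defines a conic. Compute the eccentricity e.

e = 3/5

16(x² + 2x) + 25(y² + 10y) = 5759
Complete the square: 16(x + 1)² + 25(y + 5)² = 5759 + 16 + 625 = 6400
Dividing both sides by 6400: (x + 1)²/400 + (y + 5)²/256 = 1
Ellipse, center (-1, -5), major axis horizontal; a² = 400, b² = 256.
c² = a² - b² = 144, so c = 12.
e = c/a = 12/20 = 3/5.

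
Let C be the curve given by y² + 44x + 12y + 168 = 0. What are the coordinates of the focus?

(-14, -6)

Only y is squared. Complete the square in y: (y + 6)² = -44(x + 3).
Vertex (-3, -6); 4p = -44 so p = -11. Opens left.
Focus is p units from the vertex along the axis: (h + p, k).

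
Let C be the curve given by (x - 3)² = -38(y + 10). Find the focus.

Vertex (3, -10); 4p = -38 so p = -19/2. Opens down.
Focus is p units from the vertex along the axis: (h, k + p).

(3, -39/2)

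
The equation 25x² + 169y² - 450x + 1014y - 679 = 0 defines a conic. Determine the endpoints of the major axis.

(-4, -3) and (22, -3)

25(x² - 18x) + 169(y² + 6y) = 679
Completing the square gives 25(x - 9)² + 169(y + 3)² = 679 + 2025 + 1521 = 4225.
Divide by 4225: (x - 9)²/169 + (y + 3)²/25 = 1
Ellipse, center (9, -3), major axis horizontal; a² = 169, b² = 25.
a = 13. Vertices at (h ± a, k).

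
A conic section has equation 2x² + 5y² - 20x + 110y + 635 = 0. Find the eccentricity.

Rearranging, 2(x² - 10x) + 5(y² + 22y) = -635.
Completing the square gives 2(x - 5)² + 5(y + 11)² = -635 + 50 + 605 = 20.
Divide through by 20 to get (x - 5)²/10 + (y + 11)²/4 = 1.
Ellipse, center (5, -11), major axis horizontal; a² = 10, b² = 4.
c² = a² - b² = 6, so c = √6.
e = c/a = √6/√10 = √15/5.

e = √15/5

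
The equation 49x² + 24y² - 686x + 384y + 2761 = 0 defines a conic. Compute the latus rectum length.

48/7

Rearranging, 49(x² - 14x) + 24(y² + 16y) = -2761.
Completing the square gives 49(x - 7)² + 24(y + 8)² = -2761 + 2401 + 1536 = 1176.
Divide through by 1176 to get (x - 7)²/24 + (y + 8)²/49 = 1.
Ellipse, center (7, -8), major axis vertical; a² = 49, b² = 24.
Latus rectum length = 2b²/a = 2·24/7 = 48/7.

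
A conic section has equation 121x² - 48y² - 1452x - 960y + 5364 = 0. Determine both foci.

Group: 121(x² - 12x) -48(y² + 20y) = -5364
Complete the square: 121(x - 6)² -48(y + 10)² = -5364 + 4356 - 4800 = -5808
Dividing both sides by -5808: (y + 10)²/121 - (x - 6)²/48 = 1
Hyperbola, center (6, -10), transverse axis vertical; a² = 121, b² = 48.
c² = a² + b² = 121 + 48 = 169, so c = 13.
Foci lie on the vertical axis through the center: (h, k ± c).

(6, -23) and (6, 3)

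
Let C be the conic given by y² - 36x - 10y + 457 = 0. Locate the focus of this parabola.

(21, 5)

Only y is squared. Complete the square in y: (y - 5)² = 36(x - 12).
Vertex (12, 5); 4p = 36 so p = 9. Opens right.
Focus is p units from the vertex along the axis: (h + p, k).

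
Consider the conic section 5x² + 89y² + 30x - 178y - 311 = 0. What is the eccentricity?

Group the x- and y-terms: 5(x² + 6x) + 89(y² - 2y) = 311
Complete the square in x and y: 5(x + 3)² + 89(y - 1)² = 311 + 45 + 89 = 445
Divide through by 445 to get (x + 3)²/89 + (y - 1)²/5 = 1.
Ellipse, center (-3, 1), major axis horizontal; a² = 89, b² = 5.
c² = a² - b² = 84, so c = 2√21.
e = c/a = 2√21/√89 = 2√1869/89.

e = 2√1869/89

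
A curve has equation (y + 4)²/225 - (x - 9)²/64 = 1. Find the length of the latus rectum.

128/15

Center (9, -4). The positive term is the y-term, so the transverse axis is vertical; a² = 225, b² = 64.
Latus rectum length = 2b²/a = 2·64/15 = 128/15.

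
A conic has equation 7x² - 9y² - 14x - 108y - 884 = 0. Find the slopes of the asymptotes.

√7/3 and -√7/3

Rearranging, 7(x² - 2x) -9(y² + 12y) = 884.
Completing the square gives 7(x - 1)² -9(y + 6)² = 884 + 7 - 324 = 567.
Divide by 567: (x - 1)²/81 - (y + 6)²/63 = 1
Hyperbola, center (1, -6), transverse axis horizontal; a² = 81, b² = 63.
For a horizontal hyperbola the asymptotes have slope ±b/a.
Here that is ±3√7/9 = ±√7/3.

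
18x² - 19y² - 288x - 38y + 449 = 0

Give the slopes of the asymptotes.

Group the x- and y-terms: 18(x² - 16x) -19(y² + 2y) = -449
Completing the square gives 18(x - 8)² -19(y + 1)² = -449 + 1152 - 19 = 684.
Dividing both sides by 684: (x - 8)²/38 - (y + 1)²/36 = 1
Hyperbola, center (8, -1), transverse axis horizontal; a² = 38, b² = 36.
For a horizontal hyperbola the asymptotes have slope ±b/a.
Here that is ±6/√38 = ±3√38/19.

3√38/19 and -3√38/19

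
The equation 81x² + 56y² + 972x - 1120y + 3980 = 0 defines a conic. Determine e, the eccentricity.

e = 5/9

Rearranging, 81(x² + 12x) + 56(y² - 20y) = -3980.
Completing the square gives 81(x + 6)² + 56(y - 10)² = -3980 + 2916 + 5600 = 4536.
Divide through by 4536 to get (x + 6)²/56 + (y - 10)²/81 = 1.
Ellipse, center (-6, 10), major axis vertical; a² = 81, b² = 56.
c² = a² - b² = 25, so c = 5.
e = c/a = 5/9.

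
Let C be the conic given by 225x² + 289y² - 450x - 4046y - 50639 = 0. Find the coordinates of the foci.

(-7, 7) and (9, 7)

Group: 225(x² - 2x) + 289(y² - 14y) = 50639
Complete the square: 225(x - 1)² + 289(y - 7)² = 50639 + 225 + 14161 = 65025
Divide through by 65025 to get (x - 1)²/289 + (y - 7)²/225 = 1.
Ellipse, center (1, 7), major axis horizontal; a² = 289, b² = 225.
c² = a² - b² = 289 - 225 = 64, so c = 8.
Foci lie on the horizontal axis through the center: (h ± c, k).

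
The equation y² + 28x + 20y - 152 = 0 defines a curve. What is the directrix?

x = 16

Only y is squared. Complete the square in y: (y + 10)² = -28(x - 9).
Vertex (9, -10); 4p = -28 so p = -7. Opens left.
Directrix is the vertical line x = h − p = 9 − (-7) = 16.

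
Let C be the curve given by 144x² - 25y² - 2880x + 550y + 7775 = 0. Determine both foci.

(-3, 11) and (23, 11)

Group the x- and y-terms: 144(x² - 20x) -25(y² - 22y) = -7775
Complete the square: 144(x - 10)² -25(y - 11)² = -7775 + 14400 - 3025 = 3600
Dividing both sides by 3600: (x - 10)²/25 - (y - 11)²/144 = 1
Hyperbola, center (10, 11), transverse axis horizontal; a² = 25, b² = 144.
c² = a² + b² = 25 + 144 = 169, so c = 13.
Foci lie on the horizontal axis through the center: (h ± c, k).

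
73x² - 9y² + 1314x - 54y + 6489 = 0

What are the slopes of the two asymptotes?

√73/3 and -√73/3

Group the x- and y-terms: 73(x² + 18x) -9(y² + 6y) = -6489
Complete the square in x and y: 73(x + 9)² -9(y + 3)² = -6489 + 5913 - 81 = -657
Divide through by -657 to get (y + 3)²/73 - (x + 9)²/9 = 1.
Hyperbola, center (-9, -3), transverse axis vertical; a² = 73, b² = 9.
For a vertical hyperbola the asymptotes have slope ±a/b.
Here that is ±√73/3.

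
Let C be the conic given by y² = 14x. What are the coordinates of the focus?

Vertex (0, 0); 4p = 14 so p = 7/2. Opens right.
Focus is p units from the vertex along the axis: (h + p, k).

(7/2, 0)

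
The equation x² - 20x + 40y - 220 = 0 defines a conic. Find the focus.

Only x is squared. Complete the square in x: (x - 10)² = -40(y - 8).
Vertex (10, 8); 4p = -40 so p = -10. Opens down.
Focus is p units from the vertex along the axis: (h, k + p).

(10, -2)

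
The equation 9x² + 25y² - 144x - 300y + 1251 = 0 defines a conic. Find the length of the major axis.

10

Group: 9(x² - 16x) + 25(y² - 12y) = -1251
Completing the square gives 9(x - 8)² + 25(y - 6)² = -1251 + 576 + 900 = 225.
Divide through by 225 to get (x - 8)²/25 + (y - 6)²/9 = 1.
Ellipse, center (8, 6), major axis horizontal; a² = 25, b² = 9.
a² = 25 so a = 5; the major axis has length 2a = 10.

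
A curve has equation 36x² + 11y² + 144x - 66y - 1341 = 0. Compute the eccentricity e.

Group: 36(x² + 4x) + 11(y² - 6y) = 1341
Complete the square: 36(x + 2)² + 11(y - 3)² = 1341 + 144 + 99 = 1584
Divide through by 1584 to get (x + 2)²/44 + (y - 3)²/144 = 1.
Ellipse, center (-2, 3), major axis vertical; a² = 144, b² = 44.
c² = a² - b² = 100, so c = 10.
e = c/a = 10/12 = 5/6.

e = 5/6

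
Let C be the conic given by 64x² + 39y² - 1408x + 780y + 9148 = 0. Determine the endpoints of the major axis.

(11, -18) and (11, -2)

Rearranging, 64(x² - 22x) + 39(y² + 20y) = -9148.
Completing the square gives 64(x - 11)² + 39(y + 10)² = -9148 + 7744 + 3900 = 2496.
Divide by 2496: (x - 11)²/39 + (y + 10)²/64 = 1
Ellipse, center (11, -10), major axis vertical; a² = 64, b² = 39.
a = 8. Vertices at (h, k ± a).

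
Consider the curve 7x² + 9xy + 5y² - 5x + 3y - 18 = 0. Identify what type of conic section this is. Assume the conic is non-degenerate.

A = 7, B = 9, C = 5.
Discriminant B² − 4AC = 9² − 4·7·5 = -59.
B² − 4AC < 0 ⇒ ellipse.

ellipse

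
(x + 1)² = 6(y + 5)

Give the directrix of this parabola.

y = -13/2

Vertex (-1, -5); 4p = 6 so p = 3/2. Opens up.
Directrix is the horizontal line y = k − p = -5 − (3/2) = -13/2.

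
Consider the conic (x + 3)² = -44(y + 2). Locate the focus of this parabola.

(-3, -13)

Vertex (-3, -2); 4p = -44 so p = -11. Opens down.
Focus is p units from the vertex along the axis: (h, k + p).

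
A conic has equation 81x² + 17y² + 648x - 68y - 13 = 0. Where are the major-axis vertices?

(-4, -7) and (-4, 11)

Rearranging, 81(x² + 8x) + 17(y² - 4y) = 13.
Completing the square gives 81(x + 4)² + 17(y - 2)² = 13 + 1296 + 68 = 1377.
Divide by 1377: (x + 4)²/17 + (y - 2)²/81 = 1
Ellipse, center (-4, 2), major axis vertical; a² = 81, b² = 17.
a = 9. Vertices at (h, k ± a).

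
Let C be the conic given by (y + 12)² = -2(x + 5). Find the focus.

(-11/2, -12)

Vertex (-5, -12); 4p = -2 so p = -1/2. Opens left.
Focus is p units from the vertex along the axis: (h + p, k).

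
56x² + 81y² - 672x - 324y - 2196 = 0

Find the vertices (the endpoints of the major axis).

(-3, 2) and (15, 2)

Group the x- and y-terms: 56(x² - 12x) + 81(y² - 4y) = 2196
Completing the square gives 56(x - 6)² + 81(y - 2)² = 2196 + 2016 + 324 = 4536.
Dividing both sides by 4536: (x - 6)²/81 + (y - 2)²/56 = 1
Ellipse, center (6, 2), major axis horizontal; a² = 81, b² = 56.
a = 9. Vertices at (h ± a, k).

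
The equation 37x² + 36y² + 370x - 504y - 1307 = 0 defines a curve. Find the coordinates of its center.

(-5, 7)

Group: 37(x² + 10x) + 36(y² - 14y) = 1307
Complete the square in x and y: 37(x + 5)² + 36(y - 7)² = 1307 + 925 + 1764 = 3996
Divide by 3996: (x + 5)²/108 + (y - 7)²/111 = 1
Ellipse with center (-5, 7).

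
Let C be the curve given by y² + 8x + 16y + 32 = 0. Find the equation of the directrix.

Only y is squared. Complete the square in y: (y + 8)² = -8(x - 4).
Vertex (4, -8); 4p = -8 so p = -2. Opens left.
Directrix is the vertical line x = h − p = 4 − (-2) = 6.

x = 6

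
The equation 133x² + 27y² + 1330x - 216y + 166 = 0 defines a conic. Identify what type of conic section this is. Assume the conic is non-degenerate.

No xy term. Coefficients of x² and y² are A = 133, C = 27.
A and C have the same sign but A ≠ C ⇒ ellipse.

ellipse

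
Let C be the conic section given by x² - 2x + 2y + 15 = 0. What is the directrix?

Only x is squared. Complete the square in x: (x - 1)² = -2(y + 7).
Vertex (1, -7); 4p = -2 so p = -1/2. Opens down.
Directrix is the horizontal line y = k − p = -7 − (-1/2) = -13/2.

y = -13/2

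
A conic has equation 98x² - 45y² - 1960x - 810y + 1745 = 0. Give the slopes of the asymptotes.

7√10/15 and -7√10/15

Group: 98(x² - 20x) -45(y² + 18y) = -1745
Completing the square gives 98(x - 10)² -45(y + 9)² = -1745 + 9800 - 3645 = 4410.
Dividing both sides by 4410: (x - 10)²/45 - (y + 9)²/98 = 1
Hyperbola, center (10, -9), transverse axis horizontal; a² = 45, b² = 98.
For a horizontal hyperbola the asymptotes have slope ±b/a.
Here that is ±7√2/3√5 = ±7√10/15.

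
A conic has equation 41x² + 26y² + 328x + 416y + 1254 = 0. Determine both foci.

Rearranging, 41(x² + 8x) + 26(y² + 16y) = -1254.
41(x + 4)² + 26(y + 8)² = -1254 + 656 + 1664 = 1066
Divide by 1066: (x + 4)²/26 + (y + 8)²/41 = 1
Ellipse, center (-4, -8), major axis vertical; a² = 41, b² = 26.
c² = a² - b² = 41 - 26 = 15, so c = √15.
Foci lie on the vertical axis through the center: (h, k ± c).

(-4, -8 - √15) and (-4, -8 + √15)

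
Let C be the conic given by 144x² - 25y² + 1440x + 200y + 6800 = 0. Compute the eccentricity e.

Collect terms: 144(x² + 10x) -25(y² - 8y) = -6800
Completing the square gives 144(x + 5)² -25(y - 4)² = -6800 + 3600 - 400 = -3600.
Divide by -3600: (y - 4)²/144 - (x + 5)²/25 = 1
Hyperbola, center (-5, 4), transverse axis vertical; a² = 144, b² = 25.
c² = a² + b² = 169, so c = 13.
e = c/a = 13/12.

e = 13/12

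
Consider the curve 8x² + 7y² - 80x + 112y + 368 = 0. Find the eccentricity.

e = √2/4

Group the x- and y-terms: 8(x² - 10x) + 7(y² + 16y) = -368
Complete the square: 8(x - 5)² + 7(y + 8)² = -368 + 200 + 448 = 280
Divide through by 280 to get (x - 5)²/35 + (y + 8)²/40 = 1.
Ellipse, center (5, -8), major axis vertical; a² = 40, b² = 35.
c² = a² - b² = 5, so c = √5.
e = c/a = √5/2√10 = √2/4.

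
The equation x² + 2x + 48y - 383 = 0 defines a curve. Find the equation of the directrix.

Only x is squared. Complete the square in x: (x + 1)² = -48(y - 8).
Vertex (-1, 8); 4p = -48 so p = -12. Opens down.
Directrix is the horizontal line y = k − p = 8 − (-12) = 20.

y = 20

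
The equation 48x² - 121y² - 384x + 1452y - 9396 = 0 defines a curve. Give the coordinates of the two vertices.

Collect terms: 48(x² - 8x) -121(y² - 12y) = 9396
48(x - 4)² -121(y - 6)² = 9396 + 768 - 4356 = 5808
Divide through by 5808 to get (x - 4)²/121 - (y - 6)²/48 = 1.
Hyperbola, center (4, 6), transverse axis horizontal; a² = 121, b² = 48.
a = 11. Vertices at (h ± a, k).

(-7, 6) and (15, 6)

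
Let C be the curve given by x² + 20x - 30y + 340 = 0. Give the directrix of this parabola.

y = 1/2

Only x is squared. Complete the square in x: (x + 10)² = 30(y - 8).
Vertex (-10, 8); 4p = 30 so p = 15/2. Opens up.
Directrix is the horizontal line y = k − p = 8 − (15/2) = 1/2.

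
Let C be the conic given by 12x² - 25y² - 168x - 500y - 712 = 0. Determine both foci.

(7, -10 - 2√37) and (7, -10 + 2√37)

12(x² - 14x) -25(y² + 20y) = 712
Complete the square: 12(x - 7)² -25(y + 10)² = 712 + 588 - 2500 = -1200
Divide by -1200: (y + 10)²/48 - (x - 7)²/100 = 1
Hyperbola, center (7, -10), transverse axis vertical; a² = 48, b² = 100.
c² = a² + b² = 48 + 100 = 148, so c = 2√37.
Foci lie on the vertical axis through the center: (h, k ± c).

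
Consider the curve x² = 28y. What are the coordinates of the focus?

(0, 7)

Vertex (0, 0); 4p = 28 so p = 7. Opens up.
Focus is p units from the vertex along the axis: (h, k + p).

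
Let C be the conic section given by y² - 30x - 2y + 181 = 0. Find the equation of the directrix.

x = -3/2

Only y is squared. Complete the square in y: (y - 1)² = 30(x - 6).
Vertex (6, 1); 4p = 30 so p = 15/2. Opens right.
Directrix is the vertical line x = h − p = 6 − (15/2) = -3/2.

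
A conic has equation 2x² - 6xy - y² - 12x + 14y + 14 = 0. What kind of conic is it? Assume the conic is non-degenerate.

hyperbola

A = 2, B = -6, C = -1.
Discriminant B² − 4AC = (-6)² − 4·2·(-1) = 44.
B² − 4AC > 0 ⇒ hyperbola.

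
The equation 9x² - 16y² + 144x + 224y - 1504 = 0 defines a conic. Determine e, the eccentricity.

9(x² + 16x) -16(y² - 14y) = 1504
Complete the square: 9(x + 8)² -16(y - 7)² = 1504 + 576 - 784 = 1296
Divide by 1296: (x + 8)²/144 - (y - 7)²/81 = 1
Hyperbola, center (-8, 7), transverse axis horizontal; a² = 144, b² = 81.
c² = a² + b² = 225, so c = 15.
e = c/a = 15/12 = 5/4.

e = 5/4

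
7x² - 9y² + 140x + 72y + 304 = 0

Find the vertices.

Group: 7(x² + 20x) -9(y² - 8y) = -304
Complete the square in x and y: 7(x + 10)² -9(y - 4)² = -304 + 700 - 144 = 252
Dividing both sides by 252: (x + 10)²/36 - (y - 4)²/28 = 1
Hyperbola, center (-10, 4), transverse axis horizontal; a² = 36, b² = 28.
a = 6. Vertices at (h ± a, k).

(-16, 4) and (-4, 4)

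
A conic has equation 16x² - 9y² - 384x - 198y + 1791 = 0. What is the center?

(12, -11)

Rearranging, 16(x² - 24x) -9(y² + 22y) = -1791.
Completing the square gives 16(x - 12)² -9(y + 11)² = -1791 + 2304 - 1089 = -576.
Divide through by -576 to get (y + 11)²/64 - (x - 12)²/36 = 1.
Hyperbola with center (12, -11).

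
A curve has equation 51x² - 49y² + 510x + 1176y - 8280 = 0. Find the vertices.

Rearranging, 51(x² + 10x) -49(y² - 24y) = 8280.
Complete the square in x and y: 51(x + 5)² -49(y - 12)² = 8280 + 1275 - 7056 = 2499
Dividing both sides by 2499: (x + 5)²/49 - (y - 12)²/51 = 1
Hyperbola, center (-5, 12), transverse axis horizontal; a² = 49, b² = 51.
a = 7. Vertices at (h ± a, k).

(-12, 12) and (2, 12)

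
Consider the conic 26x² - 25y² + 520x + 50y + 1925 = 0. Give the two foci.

Rearranging, 26(x² + 20x) -25(y² - 2y) = -1925.
Complete the square in x and y: 26(x + 10)² -25(y - 1)² = -1925 + 2600 - 25 = 650
Dividing both sides by 650: (x + 10)²/25 - (y - 1)²/26 = 1
Hyperbola, center (-10, 1), transverse axis horizontal; a² = 25, b² = 26.
c² = a² + b² = 25 + 26 = 51, so c = √51.
Foci lie on the horizontal axis through the center: (h ± c, k).

(-10 - √51, 1) and (-10 + √51, 1)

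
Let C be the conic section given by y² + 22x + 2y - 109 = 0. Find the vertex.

Only y is squared. Complete the square in y: (y + 1)² = -22(x - 5).
Vertex (5, -1); 4p = -22 so p = -11/2. Opens left.

(5, -1)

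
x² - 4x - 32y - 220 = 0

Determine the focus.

(2, 1)

Only x is squared. Complete the square in x: (x - 2)² = 32(y + 7).
Vertex (2, -7); 4p = 32 so p = 8. Opens up.
Focus is p units from the vertex along the axis: (h, k + p).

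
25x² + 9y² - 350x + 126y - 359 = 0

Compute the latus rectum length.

Group: 25(x² - 14x) + 9(y² + 14y) = 359
Complete the square in x and y: 25(x - 7)² + 9(y + 7)² = 359 + 1225 + 441 = 2025
Divide by 2025: (x - 7)²/81 + (y + 7)²/225 = 1
Ellipse, center (7, -7), major axis vertical; a² = 225, b² = 81.
Latus rectum length = 2b²/a = 2·81/15 = 54/5.

54/5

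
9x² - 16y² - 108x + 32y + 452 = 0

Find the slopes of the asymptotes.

3/4 and -3/4

Group: 9(x² - 12x) -16(y² - 2y) = -452
Complete the square in x and y: 9(x - 6)² -16(y - 1)² = -452 + 324 - 16 = -144
Divide through by -144 to get (y - 1)²/9 - (x - 6)²/16 = 1.
Hyperbola, center (6, 1), transverse axis vertical; a² = 9, b² = 16.
For a vertical hyperbola the asymptotes have slope ±a/b.
Here that is ±3/4.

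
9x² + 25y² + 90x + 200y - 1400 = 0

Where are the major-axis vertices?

Group: 9(x² + 10x) + 25(y² + 8y) = 1400
Complete the square: 9(x + 5)² + 25(y + 4)² = 1400 + 225 + 400 = 2025
Divide through by 2025 to get (x + 5)²/225 + (y + 4)²/81 = 1.
Ellipse, center (-5, -4), major axis horizontal; a² = 225, b² = 81.
a = 15. Vertices at (h ± a, k).

(-20, -4) and (10, -4)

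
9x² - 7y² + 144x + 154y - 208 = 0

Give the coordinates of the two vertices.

(-8, 8) and (-8, 14)

9(x² + 16x) -7(y² - 22y) = 208
Completing the square gives 9(x + 8)² -7(y - 11)² = 208 + 576 - 847 = -63.
Dividing both sides by -63: (y - 11)²/9 - (x + 8)²/7 = 1
Hyperbola, center (-8, 11), transverse axis vertical; a² = 9, b² = 7.
a = 3. Vertices at (h, k ± a).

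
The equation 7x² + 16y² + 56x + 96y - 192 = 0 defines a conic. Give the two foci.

(-10, -3) and (2, -3)

Collect terms: 7(x² + 8x) + 16(y² + 6y) = 192
Complete the square in x and y: 7(x + 4)² + 16(y + 3)² = 192 + 112 + 144 = 448
Divide through by 448 to get (x + 4)²/64 + (y + 3)²/28 = 1.
Ellipse, center (-4, -3), major axis horizontal; a² = 64, b² = 28.
c² = a² - b² = 64 - 28 = 36, so c = 6.
Foci lie on the horizontal axis through the center: (h ± c, k).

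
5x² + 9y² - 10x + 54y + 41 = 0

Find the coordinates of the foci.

5(x² - 2x) + 9(y² + 6y) = -41
Complete the square in x and y: 5(x - 1)² + 9(y + 3)² = -41 + 5 + 81 = 45
Divide through by 45 to get (x - 1)²/9 + (y + 3)²/5 = 1.
Ellipse, center (1, -3), major axis horizontal; a² = 9, b² = 5.
c² = a² - b² = 9 - 5 = 4, so c = 2.
Foci lie on the horizontal axis through the center: (h ± c, k).

(-1, -3) and (3, -3)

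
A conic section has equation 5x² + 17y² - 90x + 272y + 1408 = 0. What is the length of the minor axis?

2√5

Group the x- and y-terms: 5(x² - 18x) + 17(y² + 16y) = -1408
Complete the square in x and y: 5(x - 9)² + 17(y + 8)² = -1408 + 405 + 1088 = 85
Divide by 85: (x - 9)²/17 + (y + 8)²/5 = 1
Ellipse, center (9, -8), major axis horizontal; a² = 17, b² = 5.
b² = 5 so b = √5; the minor axis has length 2b = 2√5.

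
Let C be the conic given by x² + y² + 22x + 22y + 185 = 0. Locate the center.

Group the x- and y-terms: (x² + 22x) + (y² + 22y) = -185
(x + 11)² + (y + 11)² = -185 + 121 + 121 = 57
So (x + 11)² + (y + 11)² = 57.
Circle centered at (-11, -11) with r² = 57.

(-11, -11)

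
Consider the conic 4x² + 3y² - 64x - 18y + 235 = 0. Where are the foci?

(8, 1) and (8, 5)

Group the x- and y-terms: 4(x² - 16x) + 3(y² - 6y) = -235
Complete the square: 4(x - 8)² + 3(y - 3)² = -235 + 256 + 27 = 48
Divide by 48: (x - 8)²/12 + (y - 3)²/16 = 1
Ellipse, center (8, 3), major axis vertical; a² = 16, b² = 12.
c² = a² - b² = 16 - 12 = 4, so c = 2.
Foci lie on the vertical axis through the center: (h, k ± c).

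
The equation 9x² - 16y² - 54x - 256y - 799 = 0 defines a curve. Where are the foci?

(3, -13) and (3, -3)

Group the x- and y-terms: 9(x² - 6x) -16(y² + 16y) = 799
Complete the square: 9(x - 3)² -16(y + 8)² = 799 + 81 - 1024 = -144
Dividing both sides by -144: (y + 8)²/9 - (x - 3)²/16 = 1
Hyperbola, center (3, -8), transverse axis vertical; a² = 9, b² = 16.
c² = a² + b² = 9 + 16 = 25, so c = 5.
Foci lie on the vertical axis through the center: (h, k ± c).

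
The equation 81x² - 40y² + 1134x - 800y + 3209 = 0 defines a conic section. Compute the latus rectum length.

Group the x- and y-terms: 81(x² + 14x) -40(y² + 20y) = -3209
Completing the square gives 81(x + 7)² -40(y + 10)² = -3209 + 3969 - 4000 = -3240.
Dividing both sides by -3240: (y + 10)²/81 - (x + 7)²/40 = 1
Hyperbola, center (-7, -10), transverse axis vertical; a² = 81, b² = 40.
Latus rectum length = 2b²/a = 2·40/9 = 80/9.

80/9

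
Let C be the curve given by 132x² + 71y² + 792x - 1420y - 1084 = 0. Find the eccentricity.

Group: 132(x² + 6x) + 71(y² - 20y) = 1084
Completing the square gives 132(x + 3)² + 71(y - 10)² = 1084 + 1188 + 7100 = 9372.
Dividing both sides by 9372: (x + 3)²/71 + (y - 10)²/132 = 1
Ellipse, center (-3, 10), major axis vertical; a² = 132, b² = 71.
c² = a² - b² = 61, so c = √61.
e = c/a = √61/2√33 = √2013/66.

e = √2013/66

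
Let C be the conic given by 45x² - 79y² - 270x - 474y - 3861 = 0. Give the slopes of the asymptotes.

Collect terms: 45(x² - 6x) -79(y² + 6y) = 3861
Complete the square in x and y: 45(x - 3)² -79(y + 3)² = 3861 + 405 - 711 = 3555
Divide through by 3555 to get (x - 3)²/79 - (y + 3)²/45 = 1.
Hyperbola, center (3, -3), transverse axis horizontal; a² = 79, b² = 45.
For a horizontal hyperbola the asymptotes have slope ±b/a.
Here that is ±3√5/√79 = ±3√395/79.

3√395/79 and -3√395/79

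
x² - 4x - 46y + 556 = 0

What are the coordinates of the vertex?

(2, 12)

Only x is squared. Complete the square in x: (x - 2)² = 46(y - 12).
Vertex (2, 12); 4p = 46 so p = 23/2. Opens up.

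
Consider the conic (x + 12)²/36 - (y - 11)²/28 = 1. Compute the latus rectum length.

Center (-12, 11). The positive term is the x-term, so the transverse axis is horizontal; a² = 36, b² = 28.
Latus rectum length = 2b²/a = 2·28/6 = 28/3.

28/3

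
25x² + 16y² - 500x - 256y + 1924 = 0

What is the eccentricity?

Group: 25(x² - 20x) + 16(y² - 16y) = -1924
Complete the square: 25(x - 10)² + 16(y - 8)² = -1924 + 2500 + 1024 = 1600
Divide by 1600: (x - 10)²/64 + (y - 8)²/100 = 1
Ellipse, center (10, 8), major axis vertical; a² = 100, b² = 64.
c² = a² - b² = 36, so c = 6.
e = c/a = 6/10 = 3/5.

e = 3/5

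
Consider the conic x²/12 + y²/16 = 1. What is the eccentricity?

e = 1/2

Center (0, 0). The larger denominator 16 sits under the y-term, so the major axis is vertical; a² = 16, b² = 12.
c² = a² - b² = 4, so c = 2.
e = c/a = 2/4 = 1/2.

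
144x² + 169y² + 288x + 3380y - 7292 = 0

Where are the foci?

Group the x- and y-terms: 144(x² + 2x) + 169(y² + 20y) = 7292
Completing the square gives 144(x + 1)² + 169(y + 10)² = 7292 + 144 + 16900 = 24336.
Divide by 24336: (x + 1)²/169 + (y + 10)²/144 = 1
Ellipse, center (-1, -10), major axis horizontal; a² = 169, b² = 144.
c² = a² - b² = 169 - 144 = 25, so c = 5.
Foci lie on the horizontal axis through the center: (h ± c, k).

(-6, -10) and (4, -10)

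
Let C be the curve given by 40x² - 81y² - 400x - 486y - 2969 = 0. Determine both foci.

Group: 40(x² - 10x) -81(y² + 6y) = 2969
40(x - 5)² -81(y + 3)² = 2969 + 1000 - 729 = 3240
Divide through by 3240 to get (x - 5)²/81 - (y + 3)²/40 = 1.
Hyperbola, center (5, -3), transverse axis horizontal; a² = 81, b² = 40.
c² = a² + b² = 81 + 40 = 121, so c = 11.
Foci lie on the horizontal axis through the center: (h ± c, k).

(-6, -3) and (16, -3)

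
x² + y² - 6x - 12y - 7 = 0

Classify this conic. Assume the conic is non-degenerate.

No xy term. Coefficients of x² and y² are A = 1, C = 1.
A = C (same sign) ⇒ circle.

circle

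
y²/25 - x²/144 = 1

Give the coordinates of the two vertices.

(0, -5) and (0, 5)

Center (0, 0). The positive term is the y-term, so the transverse axis is vertical; a² = 25, b² = 144.
a = 5. Vertices at (h, k ± a).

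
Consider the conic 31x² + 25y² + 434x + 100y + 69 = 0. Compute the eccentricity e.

Collect terms: 31(x² + 14x) + 25(y² + 4y) = -69
Complete the square: 31(x + 7)² + 25(y + 2)² = -69 + 1519 + 100 = 1550
Dividing both sides by 1550: (x + 7)²/50 + (y + 2)²/62 = 1
Ellipse, center (-7, -2), major axis vertical; a² = 62, b² = 50.
c² = a² - b² = 12, so c = 2√3.
e = c/a = 2√3/√62 = √186/31.

e = √186/31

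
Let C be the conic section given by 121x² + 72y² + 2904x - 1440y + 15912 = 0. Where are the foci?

Collect terms: 121(x² + 24x) + 72(y² - 20y) = -15912
Complete the square: 121(x + 12)² + 72(y - 10)² = -15912 + 17424 + 7200 = 8712
Divide by 8712: (x + 12)²/72 + (y - 10)²/121 = 1
Ellipse, center (-12, 10), major axis vertical; a² = 121, b² = 72.
c² = a² - b² = 121 - 72 = 49, so c = 7.
Foci lie on the vertical axis through the center: (h, k ± c).

(-12, 3) and (-12, 17)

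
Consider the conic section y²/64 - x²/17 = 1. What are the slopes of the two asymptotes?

8√17/17 and -8√17/17

Center (0, 0). The positive term is the y-term, so the transverse axis is vertical; a² = 64, b² = 17.
For a vertical hyperbola the asymptotes have slope ±a/b.
Here that is ±8/√17 = ±8√17/17.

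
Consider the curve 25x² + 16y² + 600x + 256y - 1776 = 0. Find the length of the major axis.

Group: 25(x² + 24x) + 16(y² + 16y) = 1776
25(x + 12)² + 16(y + 8)² = 1776 + 3600 + 1024 = 6400
Divide through by 6400 to get (x + 12)²/256 + (y + 8)²/400 = 1.
Ellipse, center (-12, -8), major axis vertical; a² = 400, b² = 256.
a² = 400 so a = 20; the major axis has length 2a = 40.

40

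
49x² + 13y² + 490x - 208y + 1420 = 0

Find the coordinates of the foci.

Group: 49(x² + 10x) + 13(y² - 16y) = -1420
Completing the square gives 49(x + 5)² + 13(y - 8)² = -1420 + 1225 + 832 = 637.
Divide through by 637 to get (x + 5)²/13 + (y - 8)²/49 = 1.
Ellipse, center (-5, 8), major axis vertical; a² = 49, b² = 13.
c² = a² - b² = 49 - 13 = 36, so c = 6.
Foci lie on the vertical axis through the center: (h, k ± c).

(-5, 2) and (-5, 14)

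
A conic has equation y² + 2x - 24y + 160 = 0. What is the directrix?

Only y is squared. Complete the square in y: (y - 12)² = -2(x + 8).
Vertex (-8, 12); 4p = -2 so p = -1/2. Opens left.
Directrix is the vertical line x = h − p = -8 − (-1/2) = -15/2.

x = -15/2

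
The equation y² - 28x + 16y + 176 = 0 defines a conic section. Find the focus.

(11, -8)

Only y is squared. Complete the square in y: (y + 8)² = 28(x - 4).
Vertex (4, -8); 4p = 28 so p = 7. Opens right.
Focus is p units from the vertex along the axis: (h + p, k).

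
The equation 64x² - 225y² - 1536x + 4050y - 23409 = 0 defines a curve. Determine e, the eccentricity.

e = 17/15

64(x² - 24x) -225(y² - 18y) = 23409
Completing the square gives 64(x - 12)² -225(y - 9)² = 23409 + 9216 - 18225 = 14400.
Divide through by 14400 to get (x - 12)²/225 - (y - 9)²/64 = 1.
Hyperbola, center (12, 9), transverse axis horizontal; a² = 225, b² = 64.
c² = a² + b² = 289, so c = 17.
e = c/a = 17/15.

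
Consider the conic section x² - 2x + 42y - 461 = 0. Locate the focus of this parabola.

Only x is squared. Complete the square in x: (x - 1)² = -42(y - 11).
Vertex (1, 11); 4p = -42 so p = -21/2. Opens down.
Focus is p units from the vertex along the axis: (h, k + p).

(1, 1/2)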